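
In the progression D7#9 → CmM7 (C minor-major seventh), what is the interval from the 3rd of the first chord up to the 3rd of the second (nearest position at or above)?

D7#9 has F# as its 3rd, and CmM7 (C minor-major seventh) has Eb as its 3rd.
F# up to Eb is 9 semitones, a whole step narrower than a major seventh, so the interval is diminished.

diminished seventh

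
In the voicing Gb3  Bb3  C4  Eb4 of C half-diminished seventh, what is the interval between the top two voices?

Those voices are C4 and Eb4.
3 letter names make it a third; at 3 semitones (a half step narrower than major) the quality is minor.

m3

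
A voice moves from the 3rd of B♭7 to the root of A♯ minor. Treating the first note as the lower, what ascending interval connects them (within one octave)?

B♭7 has D as its 3rd, and A♯ minor has A♯ as its root.
From D to A♯: 8 semitones over a fifth = augmented.

augmented fifth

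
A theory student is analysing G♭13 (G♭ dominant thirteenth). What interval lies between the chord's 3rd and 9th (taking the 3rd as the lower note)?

minor 7th

Spelling the chord: G♭-B♭-D♭-F♭-A♭-E♭.
The 3rd is B♭ and the 9th is A♭.
7 letter names make it a seventh; at 10 semitones (a half step narrower than major) the quality is minor.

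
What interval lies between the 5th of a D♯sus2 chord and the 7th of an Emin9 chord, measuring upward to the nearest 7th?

D♯sus2 has A♯ as its 5th, and Emin9 has D as its 7th.
From A♯ to D: 4 semitones over a fourth = diminished.

d4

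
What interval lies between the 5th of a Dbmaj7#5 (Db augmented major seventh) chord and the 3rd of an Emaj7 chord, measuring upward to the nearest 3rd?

The 5th of Dbmaj7#5 (Db augmented major seventh) is A; the 3rd of Emaj7 is G#.
A up to G# spans 7 letter names and 11 semitones — a major seventh.

major seventh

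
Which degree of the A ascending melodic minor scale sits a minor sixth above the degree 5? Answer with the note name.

C

The scale is A B C D E F# G#.
The degree 5 is E; a minor sixth above that is C — scale degree 3.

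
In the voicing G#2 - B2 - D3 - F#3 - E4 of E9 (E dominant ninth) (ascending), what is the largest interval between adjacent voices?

Adjacent intervals: G#2→B2 = minor third; B2→D3 = minor third; D3→F#3 = major third; F#3→E4 = minor seventh.
The largest is F#3 to E4, a minor seventh (10 semitones).

minor seventh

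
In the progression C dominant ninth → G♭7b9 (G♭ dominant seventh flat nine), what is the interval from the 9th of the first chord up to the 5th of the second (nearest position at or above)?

The 9th of C dominant ninth is D; the 5th of G♭7b9 (G♭ dominant seventh flat nine) is D♭.
8 letter names make it an octave; at 11 semitones (a half step narrower than perfect) the quality is diminished.

diminished 8th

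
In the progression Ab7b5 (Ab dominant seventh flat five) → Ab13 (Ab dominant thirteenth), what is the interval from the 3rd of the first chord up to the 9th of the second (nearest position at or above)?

The 3rd of Ab7b5 (Ab dominant seventh flat five) is C; the 9th of Ab13 (Ab dominant thirteenth) is Bb.
7 letter names make it a seventh; at 10 semitones (a half step narrower than major) the quality is minor.

minor seventh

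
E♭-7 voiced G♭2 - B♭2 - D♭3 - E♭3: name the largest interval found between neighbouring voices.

Adjacent intervals: G♭2→B♭2 = major third; B♭2→D♭3 = minor third; D♭3→E♭3 = major second.
The largest is G♭2 to B♭2, a major third (4 semitones).

major third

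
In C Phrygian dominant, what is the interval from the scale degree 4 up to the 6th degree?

minor third

Spelling C Phrygian dominant: C Db E F G Ab Bb.
The scale degree 4 is F and the 6th degree is Ab.
F up to Ab is 3 semitones, a half step narrower than a major third, so the interval is minor.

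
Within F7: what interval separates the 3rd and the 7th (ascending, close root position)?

F7 (F dominant seventh): F A C E♭.
That puts A below E♭.
A up to E♭ is 6 semitones, a half step narrower than a perfect fifth, so the interval is diminished.
That tritone between 3rd and 7th is what gives the dominant seventh its pull toward resolution.

d5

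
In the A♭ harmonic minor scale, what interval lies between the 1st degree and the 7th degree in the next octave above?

major fourteenth

The scale runs A♭ B♭ C♭ D♭ E♭ F♭ G.
That puts A♭ below G.
From A♭ to G is 23 semitones, exactly the major fourteenth.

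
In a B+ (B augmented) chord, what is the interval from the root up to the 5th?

augmented fifth

B+: B-D#-F##.
Root = B; 5th = F##.
5 letter names make it a fifth; at 8 semitones (a half step wider than perfect) the quality is augmented.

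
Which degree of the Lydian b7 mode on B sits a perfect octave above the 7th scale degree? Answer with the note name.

A

The scale is B C♯ D♯ E♯ F♯ G♯ A.
The 7th scale degree is A; a perfect octave above that is A — scale degree 7.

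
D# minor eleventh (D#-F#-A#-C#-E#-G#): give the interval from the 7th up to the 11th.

So we need the interval from C# up to G#.
Counting 5 letters and 7 half steps from C# gives a perfect fifth.

perfect 5th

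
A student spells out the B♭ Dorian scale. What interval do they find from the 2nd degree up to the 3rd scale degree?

Spelling the B♭ Dorian scale: B♭ C D♭ E♭ F G A♭.
2nd degree = C; 3rd degree = D♭.
C up to D♭ is 1 semitone, a half step narrower than a major second, so the interval is minor.

m2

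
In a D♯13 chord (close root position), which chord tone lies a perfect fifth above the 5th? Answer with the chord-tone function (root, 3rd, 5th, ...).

D♯13: D♯-F𝄪-A♯-C♯-E♯-B♯.
The 5th is A♯. A perfect fifth above A♯ is E♯.
E♯ is the chord's 9th.

9th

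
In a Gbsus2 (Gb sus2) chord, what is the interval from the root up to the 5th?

Spelling the chord: Gb, Ab, Db.
So we need the interval from Gb up to Db.
From Gb to Db is 7 semitones, exactly the perfect fifth.

perfect fifth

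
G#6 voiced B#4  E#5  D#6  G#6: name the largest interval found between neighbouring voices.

minor seventh

Adjacent intervals: B#4→E#5 = perfect fourth; E#5→D#6 = minor seventh; D#6→G#6 = perfect fourth.
The largest is E#5 to D#6, a minor seventh (10 semitones).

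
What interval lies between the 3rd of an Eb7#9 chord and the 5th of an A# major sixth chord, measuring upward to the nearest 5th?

Eb7#9 has G as its 3rd, and A# major sixth has E# as its 5th.
From G to E#: 10 semitones over a sixth = augmented.

augmented sixth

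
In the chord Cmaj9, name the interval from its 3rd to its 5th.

Cmaj9 (C major ninth): C-E-G-B-D.
So we need the interval from E up to G.
3 letter names make it a third; at 3 semitones (a half step narrower than major) the quality is minor.

m3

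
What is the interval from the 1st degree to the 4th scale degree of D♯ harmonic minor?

perfect 4th

The scale runs D♯ E♯ F♯ G♯ A♯ B C𝄪.
The 1st degree is D♯ and the 4th scale degree is G♯.
From D♯ to G♯ is 5 semitones, exactly the perfect fourth.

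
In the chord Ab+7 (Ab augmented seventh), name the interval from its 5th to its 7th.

Spelling the chord: Ab–C–E–Gb.
That puts E below Gb.
From E to Gb: 2 semitones over a third = diminished.

diminished 3rd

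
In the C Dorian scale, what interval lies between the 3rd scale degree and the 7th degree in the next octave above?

The scale runs C D Eb F G A Bb.
The 3rd scale degree is Eb and the 7th degree (up an octave) is Bb.
Counting 12 letters and 19 half steps from Eb gives a perfect twelfth.

perfect twelfth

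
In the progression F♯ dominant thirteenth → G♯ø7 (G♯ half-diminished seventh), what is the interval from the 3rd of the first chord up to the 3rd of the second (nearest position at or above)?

minor second

F♯ dominant thirteenth has A♯ as its 3rd, and G♯ø7 (G♯ half-diminished seventh) has B as its 3rd.
A♯ up to B is 1 semitone, a half step narrower than a major second, so the interval is minor.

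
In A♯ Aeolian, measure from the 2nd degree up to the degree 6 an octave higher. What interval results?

Spelling A♯ Aeolian: A♯ B♯ C♯ D♯ E♯ F♯ G♯.
That puts B♯ below F♯.
B♯ up to F♯ is 18 semitones, a half step narrower than a perfect twelfth, so the interval is diminished.

diminished twelfth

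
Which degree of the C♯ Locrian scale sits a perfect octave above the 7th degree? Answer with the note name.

The scale is C♯ D E F♯ G A B.
The 7th degree is B; a perfect octave above that is B — scale degree 7.

B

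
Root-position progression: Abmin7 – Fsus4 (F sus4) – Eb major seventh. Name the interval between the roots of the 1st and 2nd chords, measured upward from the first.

The roots are Ab and F.
Ab up to F spans 6 letter names and 9 semitones — a major sixth.

major sixth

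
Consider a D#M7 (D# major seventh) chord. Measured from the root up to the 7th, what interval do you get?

Spelling the chord: D#–F##–A#–C##.
That puts D# below C##.
D# up to C## spans 7 letter names and 11 semitones — a major seventh.

major 7th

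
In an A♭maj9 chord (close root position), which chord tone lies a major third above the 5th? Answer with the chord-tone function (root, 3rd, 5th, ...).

7th

A♭ major ninth is spelled A♭-C-E♭-G-B♭.
The 5th is E♭. A major third above E♭ is G.
G is the chord's 7th.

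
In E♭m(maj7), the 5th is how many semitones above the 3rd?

E♭m(maj7): E♭–G♭–B♭–D.
G♭ to B♭ is a major third: 4 semitones.

4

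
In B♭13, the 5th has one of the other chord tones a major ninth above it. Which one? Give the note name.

B♭13: B♭–D–F–A♭–C–G.
The 5th is F. A major ninth above F is G.
G is the chord's 13th.

G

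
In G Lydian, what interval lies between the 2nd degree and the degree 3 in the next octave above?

G lydian: G A B C# D E F#.
The 2nd degree is A and the scale degree 3 (up an octave) is B.
Counting 9 letters and 14 half steps from A gives a major ninth.

major 9th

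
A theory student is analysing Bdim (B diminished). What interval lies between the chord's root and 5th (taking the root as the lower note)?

diminished fifth

The chord tones of B° are B-D-F.
Root = B; 5th = F.
From B to F: 6 semitones over a fifth = diminished.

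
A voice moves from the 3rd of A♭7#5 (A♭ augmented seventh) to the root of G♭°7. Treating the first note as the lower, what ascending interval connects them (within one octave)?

diminished 5th

A♭7#5 (A♭ augmented seventh) has C as its 3rd, and G♭°7 has G♭ as its root.
From C to G♭: 6 semitones over a fifth = diminished.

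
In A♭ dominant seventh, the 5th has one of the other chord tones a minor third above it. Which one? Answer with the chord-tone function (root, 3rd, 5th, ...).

7th

Spelling the chord: A♭ C E♭ G♭.
The 5th is E♭. A minor third above E♭ is G♭.
G♭ is the chord's 7th.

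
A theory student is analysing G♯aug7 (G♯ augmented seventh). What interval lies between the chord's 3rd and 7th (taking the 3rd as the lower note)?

Spelling the chord: G♯, B♯, D𝄪, F♯.
That puts B♯ below F♯.
B♯ up to F♯ is 6 semitones, a half step narrower than a perfect fifth, so the interval is diminished.
This 3–7 tritone is the characteristic tension at the heart of the dominant sound.

diminished 5th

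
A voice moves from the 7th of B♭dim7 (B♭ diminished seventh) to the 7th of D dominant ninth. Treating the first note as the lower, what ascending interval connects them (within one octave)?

B♭dim7 (B♭ diminished seventh) has A𝄫 as its 7th, and D dominant ninth has C as its 7th.
From A𝄫 to C: 5 semitones over a third = augmented.

augmented third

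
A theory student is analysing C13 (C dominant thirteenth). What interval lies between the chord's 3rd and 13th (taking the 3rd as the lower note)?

C13 (C dominant thirteenth) is spelled C–E–G–B♭–D–A.
That puts E below A.
Counting 11 letters and 17 half steps from E gives a perfect eleventh.

perfect eleventh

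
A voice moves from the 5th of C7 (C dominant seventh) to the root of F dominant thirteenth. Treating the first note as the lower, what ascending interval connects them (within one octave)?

C7 (C dominant seventh) has G as its 5th, and F dominant thirteenth has F as its root.
From G to F: 10 semitones over a seventh = minor.

m7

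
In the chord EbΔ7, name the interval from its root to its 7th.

EbΔ7 (Eb major seventh): Eb-G-Bb-D.
That puts Eb below D.
Counting 7 letters and 11 half steps from Eb gives a major seventh.

major seventh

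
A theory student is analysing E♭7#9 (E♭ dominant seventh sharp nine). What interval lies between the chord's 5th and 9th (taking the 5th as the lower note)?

A5

The chord tones of E♭ dominant seventh sharp nine are E♭, G, B♭, D♭, F♯.
The 5th is B♭ and the 9th is F♯.
B♭ up to F♯ is 8 semitones, a half step wider than a perfect fifth, so the interval is augmented.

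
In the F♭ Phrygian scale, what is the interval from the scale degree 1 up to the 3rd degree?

F♭ phrygian: F♭ G𝄫 A𝄫 B𝄫 C♭ D𝄫 E𝄫.
Scale degree 1 = F♭; 3rd scale degree = A𝄫.
From F♭ to A𝄫: 3 semitones over a third = minor.

minor 3rd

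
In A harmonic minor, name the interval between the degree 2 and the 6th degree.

diminished fifth

Spelling A harmonic minor: A B C D E F G♯.
That puts B below F.
5 letter names make it a fifth; at 6 semitones (a half step narrower than perfect) the quality is diminished.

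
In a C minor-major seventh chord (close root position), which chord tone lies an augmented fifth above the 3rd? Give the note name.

Spelling the chord: C-E♭-G-B.
The 3rd is E♭. An augmented fifth above E♭ is B.
B is the chord's 7th.

B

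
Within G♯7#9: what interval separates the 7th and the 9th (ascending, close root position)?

Spelling the chord: G♯ B♯ D♯ F♯ A𝄪.
So we need the interval from F♯ up to A𝄪.
From F♯ to A𝄪: 5 semitones over a third = augmented.

augmented third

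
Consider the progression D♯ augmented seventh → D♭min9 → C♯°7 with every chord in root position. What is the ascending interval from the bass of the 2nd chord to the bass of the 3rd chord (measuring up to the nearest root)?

augmented 7th

The roots are D♭ and C♯.
7 letter names make it a seventh; at 12 semitones (a half step wider than major) the quality is augmented.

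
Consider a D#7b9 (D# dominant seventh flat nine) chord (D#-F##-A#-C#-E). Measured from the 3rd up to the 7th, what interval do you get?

diminished 5th

3rd = F##; 7th = C#.
F## up to C# is 6 semitones, a half step narrower than a perfect fifth, so the interval is diminished.
That tritone between 3rd and 7th is what gives the dominant seventh its pull toward resolution.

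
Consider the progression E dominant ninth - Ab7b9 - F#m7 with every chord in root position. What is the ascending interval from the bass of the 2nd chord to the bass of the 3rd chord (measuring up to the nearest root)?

The roots are Ab and F#.
6 letter names make it a sixth; at 10 semitones (a half step wider than major) the quality is augmented.

augmented 6th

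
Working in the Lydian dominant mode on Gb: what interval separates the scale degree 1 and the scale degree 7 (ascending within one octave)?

minor seventh

Spelling the Lydian dominant mode on Gb: Gb Ab Bb C Db Eb Fb.
Scale degree 1 = Gb; 7th scale degree = Fb.
Gb up to Fb is 10 semitones, a half step narrower than a major seventh, so the interval is minor.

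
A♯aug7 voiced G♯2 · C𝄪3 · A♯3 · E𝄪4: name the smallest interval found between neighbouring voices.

augmented fourth

Adjacent intervals: G♯2→C𝄪3 = augmented fourth; C𝄪3→A♯3 = minor sixth; A♯3→E𝄪4 = augmented fifth.
The smallest is G♯2 to C𝄪3, an augmented fourth (6 semitones).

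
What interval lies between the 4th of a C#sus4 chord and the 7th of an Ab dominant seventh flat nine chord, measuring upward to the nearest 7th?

diminished second

C#sus4 has F# as its 4th, and Ab dominant seventh flat nine has Gb as its 7th.
2 letter names make it a second; at 0 semitones (a whole step narrower than major) the quality is diminished.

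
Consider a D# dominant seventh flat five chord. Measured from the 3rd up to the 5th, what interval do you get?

d3

Spelling the chord: D# F## A C#.
The 3rd is F## and the 5th is A.
3 letter names make it a third; at 2 semitones (a whole step narrower than major) the quality is diminished.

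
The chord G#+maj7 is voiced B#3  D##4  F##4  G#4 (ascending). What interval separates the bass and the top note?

minor sixth

The outer voices are B#3 and G#4.
B# up to G# is 8 semitones, a half step narrower than a major sixth, so the interval is minor.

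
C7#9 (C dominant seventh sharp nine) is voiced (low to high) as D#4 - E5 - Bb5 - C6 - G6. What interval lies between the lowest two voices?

minor ninth

Those voices are D#4 and E5.
9 letter names make it a ninth; at 13 semitones (a half step narrower than major) the quality is minor.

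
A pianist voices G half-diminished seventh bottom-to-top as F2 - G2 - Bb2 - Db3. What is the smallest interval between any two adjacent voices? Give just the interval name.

Adjacent intervals: F2→G2 = major second; G2→Bb2 = minor third; Bb2→Db3 = minor third.
The smallest is F2 to G2, a major second (2 semitones).

major second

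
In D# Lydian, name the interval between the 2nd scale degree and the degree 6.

Spelling D# Lydian: D# E# F## G## A# B# C##.
That puts E# below B#.
Counting 5 letters and 7 half steps from E# gives a perfect fifth.

perfect 5th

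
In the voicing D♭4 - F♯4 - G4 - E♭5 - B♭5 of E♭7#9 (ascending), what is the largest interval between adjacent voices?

minor 6th

Adjacent intervals: D♭4→F♯4 = augmented third; F♯4→G4 = minor second; G4→E♭5 = minor sixth; E♭5→B♭5 = perfect fifth.
The largest is G4 to E♭5, a minor sixth (8 semitones).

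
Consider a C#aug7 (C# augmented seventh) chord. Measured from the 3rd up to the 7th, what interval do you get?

diminished 5th

C#+7: C#, E#, G##, B.
3rd = E#; 7th = B.
5 letter names make it a fifth; at 6 semitones (a half step narrower than perfect) the quality is diminished.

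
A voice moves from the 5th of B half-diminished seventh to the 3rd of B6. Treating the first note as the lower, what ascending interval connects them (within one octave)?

A6

The 5th of B half-diminished seventh is F; the 3rd of B6 is D#.
From F to D#: 10 semitones over a sixth = augmented.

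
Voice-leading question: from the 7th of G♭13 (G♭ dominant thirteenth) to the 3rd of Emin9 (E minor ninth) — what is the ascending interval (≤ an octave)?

G♭13 (G♭ dominant thirteenth) has F♭ as its 7th, and Emin9 (E minor ninth) has G as its 3rd.
F♭ up to G is 3 semitones, a half step wider than a major second, so the interval is augmented.

augmented second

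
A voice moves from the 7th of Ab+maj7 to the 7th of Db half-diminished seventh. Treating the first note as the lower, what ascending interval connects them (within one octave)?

d4

Ab+maj7 has G as its 7th, and Db half-diminished seventh has Cb as its 7th.
From G to Cb: 4 semitones over a fourth = diminished.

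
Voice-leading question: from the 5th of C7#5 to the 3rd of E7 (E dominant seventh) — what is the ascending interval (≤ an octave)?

perfect 1st

C7#5 has G♯ as its 5th, and E7 (E dominant seventh) has G♯ as its 3rd.
Counting 1 letters and 0 half steps from G♯ gives a perfect unison.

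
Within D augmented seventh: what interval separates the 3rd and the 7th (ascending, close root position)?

diminished fifth

Spelling the chord: D F# A# C.
The 3rd is F# and the 7th is C.
From F# to C: 6 semitones over a fifth = diminished.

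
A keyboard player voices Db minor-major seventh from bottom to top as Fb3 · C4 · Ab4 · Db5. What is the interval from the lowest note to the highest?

The outer voices are Fb3 and Db5.
Counting 13 letters and 21 half steps from Fb gives a major thirteenth.

major thirteenth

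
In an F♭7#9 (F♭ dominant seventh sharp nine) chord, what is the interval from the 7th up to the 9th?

augmented third

F♭7#9 is spelled F♭ A♭ C♭ E𝄫 G.
That puts E𝄫 below G.
E𝄫 up to G is 5 semitones, a half step wider than a major third, so the interval is augmented.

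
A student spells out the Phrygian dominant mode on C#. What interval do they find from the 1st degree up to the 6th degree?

Spelling the Phrygian dominant mode on C#: C# D E# F# G# A B.
1st degree = C#; degree 6 = A.
C# up to A is 8 semitones, a half step narrower than a major sixth, so the interval is minor.

minor sixth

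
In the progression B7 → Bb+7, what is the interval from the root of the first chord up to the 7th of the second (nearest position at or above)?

diminished seventh

B7 has B as its root, and Bb+7 has Ab as its 7th.
7 letter names make it a seventh; at 9 semitones (a whole step narrower than major) the quality is diminished.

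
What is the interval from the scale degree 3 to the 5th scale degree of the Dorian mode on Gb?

The scale runs Gb Ab Bbb Cb Db Eb Fb.
Scale degree 3 = Bbb; 5th degree = Db.
From Bbb to Db is 4 semitones, exactly the major third.

major 3rd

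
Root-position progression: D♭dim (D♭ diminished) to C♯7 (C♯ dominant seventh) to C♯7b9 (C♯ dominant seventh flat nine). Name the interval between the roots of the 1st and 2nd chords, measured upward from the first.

The roots are D♭ and C♯.
From D♭ to C♯: 12 semitones over a seventh = augmented.

A7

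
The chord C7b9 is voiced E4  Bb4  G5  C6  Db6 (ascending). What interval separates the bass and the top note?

diminished 14th

The outer voices are E4 and Db6.
14 letter names make it a fourteenth; at 21 semitones (a whole step narrower than major) the quality is diminished.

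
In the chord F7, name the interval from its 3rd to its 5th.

minor 3rd

F7 is spelled F–A–C–Eb.
So we need the interval from A up to C.
From A to C: 3 semitones over a third = minor.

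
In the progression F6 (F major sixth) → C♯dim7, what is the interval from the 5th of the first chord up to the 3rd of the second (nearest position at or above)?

The 5th of F6 (F major sixth) is C; the 3rd of C♯dim7 is E.
From C to E is 4 semitones, exactly the major third.

major third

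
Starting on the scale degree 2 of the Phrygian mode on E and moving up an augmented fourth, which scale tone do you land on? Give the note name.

The scale is E F G A B C D.
The scale degree 2 is F; an augmented fourth above that is B — scale degree 5.

B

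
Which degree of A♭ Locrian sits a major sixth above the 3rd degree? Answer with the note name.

Ab

The scale is A♭ B𝄫 C♭ D♭ E𝄫 F♭ G♭.
The 3rd degree is C♭; a major sixth above that is A♭ — scale degree 1.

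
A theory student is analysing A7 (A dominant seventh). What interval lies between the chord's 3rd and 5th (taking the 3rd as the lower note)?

minor third

A7: A-C♯-E-G.
That puts C♯ below E.
From C♯ to E: 3 semitones over a third = minor.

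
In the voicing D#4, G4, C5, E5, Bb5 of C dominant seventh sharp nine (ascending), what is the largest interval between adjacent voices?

Adjacent intervals: D#4→G4 = diminished fourth; G4→C5 = perfect fourth; C5→E5 = major third; E5→Bb5 = diminished fifth.
The largest is E5 to Bb5, a diminished fifth (6 semitones).

diminished 5th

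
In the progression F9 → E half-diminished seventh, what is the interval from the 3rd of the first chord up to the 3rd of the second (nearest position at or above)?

F9 has A as its 3rd, and E half-diminished seventh has G as its 3rd.
A up to G is 10 semitones, a half step narrower than a major seventh, so the interval is minor.

minor seventh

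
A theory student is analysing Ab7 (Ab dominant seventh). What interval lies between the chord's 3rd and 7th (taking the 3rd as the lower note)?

Spelling the chord: Ab C Eb Gb.
3rd = C; 7th = Gb.
C up to Gb is 6 semitones, a half step narrower than a perfect fifth, so the interval is diminished.

diminished fifth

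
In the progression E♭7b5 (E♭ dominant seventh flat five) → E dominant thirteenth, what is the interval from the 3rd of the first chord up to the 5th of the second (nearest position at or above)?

The 3rd of E♭7b5 (E♭ dominant seventh flat five) is G; the 5th of E dominant thirteenth is B.
G up to B spans 3 letter names and 4 semitones — a major third.

major third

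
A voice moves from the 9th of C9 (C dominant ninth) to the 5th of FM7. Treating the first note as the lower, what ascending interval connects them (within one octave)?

m7

C9 (C dominant ninth) has D as its 9th, and FM7 has C as its 5th.
7 letter names make it a seventh; at 10 semitones (a half step narrower than major) the quality is minor.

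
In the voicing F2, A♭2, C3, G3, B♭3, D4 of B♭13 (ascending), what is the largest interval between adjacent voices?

perfect fifth

Adjacent intervals: F2→A♭2 = minor third; A♭2→C3 = major third; C3→G3 = perfect fifth; G3→B♭3 = minor third; B♭3→D4 = major third.
The largest is C3 to G3, a perfect fifth (7 semitones).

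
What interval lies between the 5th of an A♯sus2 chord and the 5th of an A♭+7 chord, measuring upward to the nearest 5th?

A♯sus2 has E♯ as its 5th, and A♭+7 has E as its 5th.
E♯ up to E is 11 semitones, a half step narrower than a perfect octave, so the interval is diminished.

diminished octave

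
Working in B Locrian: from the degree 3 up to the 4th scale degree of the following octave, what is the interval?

Spelling B Locrian: B C D E F G A.
That puts D below E.
From D to E is 14 semitones, exactly the major ninth.

M9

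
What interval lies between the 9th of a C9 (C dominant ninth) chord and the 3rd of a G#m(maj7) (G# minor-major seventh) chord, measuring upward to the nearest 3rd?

major sixth

C9 (C dominant ninth) has D as its 9th, and G#m(maj7) (G# minor-major seventh) has B as its 3rd.
D up to B spans 6 letter names and 9 semitones — a major sixth.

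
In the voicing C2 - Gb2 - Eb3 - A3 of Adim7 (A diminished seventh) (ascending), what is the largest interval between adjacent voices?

Adjacent intervals: C2→Gb2 = diminished fifth; Gb2→Eb3 = major sixth; Eb3→A3 = augmented fourth.
The largest is Gb2 to Eb3, a major sixth (9 semitones).

major 6th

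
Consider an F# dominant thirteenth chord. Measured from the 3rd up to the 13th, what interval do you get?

The chord tones of F#13 (F# dominant thirteenth) are F#, A#, C#, E, G#, D#.
That puts A# below D#.
A# up to D# spans 11 letter names and 17 semitones — a perfect eleventh.

perfect eleventh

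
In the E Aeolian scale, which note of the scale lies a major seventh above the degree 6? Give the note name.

The scale is E F♯ G A B C D.
The degree 6 is C; a major seventh above that is B — scale degree 5.

B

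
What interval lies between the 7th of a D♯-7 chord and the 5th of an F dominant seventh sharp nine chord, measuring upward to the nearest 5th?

diminished octave

D♯-7 has C♯ as its 7th, and F dominant seventh sharp nine has C as its 5th.
8 letter names make it an octave; at 11 semitones (a half step narrower than perfect) the quality is diminished.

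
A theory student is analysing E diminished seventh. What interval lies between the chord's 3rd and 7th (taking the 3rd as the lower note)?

diminished fifth

The chord tones of Edim7 (E diminished seventh) are E-G-Bb-Db.
The 3rd is G and the 7th is Db.
G up to Db is 6 semitones, a half step narrower than a perfect fifth, so the interval is diminished.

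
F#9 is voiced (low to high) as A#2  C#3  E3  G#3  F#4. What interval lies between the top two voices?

Those voices are G#3 and F#4.
7 letter names make it a seventh; at 10 semitones (a half step narrower than major) the quality is minor.

minor seventh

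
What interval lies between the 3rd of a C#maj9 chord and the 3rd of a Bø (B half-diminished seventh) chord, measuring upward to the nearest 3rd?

The 3rd of C#maj9 is E#; the 3rd of Bø (B half-diminished seventh) is D.
E# up to D is 9 semitones, a whole step narrower than a major seventh, so the interval is diminished.

diminished seventh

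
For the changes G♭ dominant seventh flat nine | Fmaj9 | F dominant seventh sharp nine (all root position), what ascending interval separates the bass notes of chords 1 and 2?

major seventh

The roots are G♭ and F.
From G♭ to F is 11 semitones, exactly the major seventh.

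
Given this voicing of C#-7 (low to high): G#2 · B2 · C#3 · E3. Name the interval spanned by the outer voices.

minor 6th

The outer voices are G#2 and E3.
6 letter names make it a sixth; at 8 semitones (a half step narrower than major) the quality is minor.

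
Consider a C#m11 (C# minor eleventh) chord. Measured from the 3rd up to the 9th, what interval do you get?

C#m11: C#, E, G#, B, D#, F#.
3rd = E; 9th = D#.
Counting 7 letters and 11 half steps from E gives a major seventh.

major seventh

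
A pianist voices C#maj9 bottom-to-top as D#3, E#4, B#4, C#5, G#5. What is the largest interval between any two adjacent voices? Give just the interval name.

Adjacent intervals: D#3→E#4 = major ninth; E#4→B#4 = perfect fifth; B#4→C#5 = minor second; C#5→G#5 = perfect fifth.
The largest is D#3 to E#4, a major ninth (14 semitones).

M9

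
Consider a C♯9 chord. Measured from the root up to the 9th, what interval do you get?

M9

The chord tones of C♯ dominant ninth are C♯-E♯-G♯-B-D♯.
That puts C♯ below D♯.
From C♯ to D♯ is 14 semitones, exactly the major ninth.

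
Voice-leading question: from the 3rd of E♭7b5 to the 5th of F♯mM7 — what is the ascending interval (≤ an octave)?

augmented fourth

The 3rd of E♭7b5 is G; the 5th of F♯mM7 is C♯.
4 letter names make it a fourth; at 6 semitones (a half step wider than perfect) the quality is augmented.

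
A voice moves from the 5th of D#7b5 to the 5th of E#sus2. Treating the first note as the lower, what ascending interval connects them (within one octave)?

D#7b5 has A as its 5th, and E#sus2 has B# as its 5th.
2 letter names make it a second; at 3 semitones (a half step wider than major) the quality is augmented.

augmented second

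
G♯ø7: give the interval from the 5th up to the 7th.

Spelling the chord: G♯, B, D, F♯.
That puts D below F♯.
D up to F♯ spans 3 letter names and 4 semitones — a major third.

major third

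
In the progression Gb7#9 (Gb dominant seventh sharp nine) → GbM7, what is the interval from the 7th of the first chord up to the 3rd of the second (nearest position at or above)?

augmented fourth

Gb7#9 (Gb dominant seventh sharp nine) has Fb as its 7th, and GbM7 has Bb as its 3rd.
From Fb to Bb: 6 semitones over a fourth = augmented.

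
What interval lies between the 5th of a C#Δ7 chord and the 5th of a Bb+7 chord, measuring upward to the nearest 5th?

minor seventh

The 5th of C#Δ7 is G#; the 5th of Bb+7 is F#.
7 letter names make it a seventh; at 10 semitones (a half step narrower than major) the quality is minor.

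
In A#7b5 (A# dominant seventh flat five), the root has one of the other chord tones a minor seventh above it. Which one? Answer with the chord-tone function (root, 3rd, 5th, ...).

7th

A#7b5 is spelled A#–C##–E–G#.
The root is A#. A minor seventh above A# is G#.
G# is the chord's 7th.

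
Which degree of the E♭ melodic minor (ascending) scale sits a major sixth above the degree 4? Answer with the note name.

The scale is E♭ F G♭ A♭ B♭ C D.
The degree 4 is A♭; a major sixth above that is F — scale degree 2.

F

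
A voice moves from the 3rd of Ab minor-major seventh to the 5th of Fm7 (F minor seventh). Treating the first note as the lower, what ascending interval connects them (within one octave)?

augmented unison

Ab minor-major seventh has Cb as its 3rd, and Fm7 (F minor seventh) has C as its 5th.
From Cb to C: 1 semitone over a unison = augmented.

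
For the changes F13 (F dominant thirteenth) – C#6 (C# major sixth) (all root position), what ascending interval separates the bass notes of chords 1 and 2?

augmented fifth

The roots are F and C#.
From F to C#: 8 semitones over a fifth = augmented.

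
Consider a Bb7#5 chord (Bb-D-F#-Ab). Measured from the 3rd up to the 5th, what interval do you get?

3rd = D; 5th = F#.
From D to F# is 4 semitones, exactly the major third.

major third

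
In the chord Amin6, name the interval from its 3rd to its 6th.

A minor sixth: A–C–E–F♯.
That puts C below F♯.
From C to F♯: 6 semitones over a fourth = augmented.

A4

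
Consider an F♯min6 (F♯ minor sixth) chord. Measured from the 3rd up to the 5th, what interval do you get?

The chord tones of F♯min6 (F♯ minor sixth) are F♯, A, C♯, D♯.
3rd = A; 5th = C♯.
From A to C♯ is 4 semitones, exactly the major third.

major 3rd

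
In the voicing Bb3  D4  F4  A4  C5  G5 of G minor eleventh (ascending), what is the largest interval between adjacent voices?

perfect fifth

Adjacent intervals: Bb3→D4 = major third; D4→F4 = minor third; F4→A4 = major third; A4→C5 = minor third; C5→G5 = perfect fifth.
The largest is C5 to G5, a perfect fifth (7 semitones).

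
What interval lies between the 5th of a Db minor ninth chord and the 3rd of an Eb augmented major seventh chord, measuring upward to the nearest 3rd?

Db minor ninth has Ab as its 5th, and Eb augmented major seventh has G as its 3rd.
Ab up to G spans 7 letter names and 11 semitones — a major seventh.

major 7th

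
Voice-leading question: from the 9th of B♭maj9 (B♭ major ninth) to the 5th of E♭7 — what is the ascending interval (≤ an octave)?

minor 7th

B♭maj9 (B♭ major ninth) has C as its 9th, and E♭7 has B♭ as its 5th.
From C to B♭: 10 semitones over a seventh = minor.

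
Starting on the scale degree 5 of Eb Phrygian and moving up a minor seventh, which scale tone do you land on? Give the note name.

The scale is Eb Fb Gb Ab Bb Cb Db.
The scale degree 5 is Bb; a minor seventh above that is Ab — scale degree 4.

Ab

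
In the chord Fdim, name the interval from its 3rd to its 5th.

minor third

The chord tones of Fdim are F-A♭-C♭.
3rd = A♭; 5th = C♭.
A♭ up to C♭ is 3 semitones, a half step narrower than a major third, so the interval is minor.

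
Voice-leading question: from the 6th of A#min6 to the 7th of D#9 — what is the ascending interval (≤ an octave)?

The 6th of A#min6 is F##; the 7th of D#9 is C#.
From F## to C#: 6 semitones over a fifth = diminished.

diminished fifth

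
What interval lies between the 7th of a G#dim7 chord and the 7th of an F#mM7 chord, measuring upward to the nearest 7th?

augmented 7th

G#dim7 has F as its 7th, and F#mM7 has E# as its 7th.
F up to E# is 12 semitones, a half step wider than a major seventh, so the interval is augmented.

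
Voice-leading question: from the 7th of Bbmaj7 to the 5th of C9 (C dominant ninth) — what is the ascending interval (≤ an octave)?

minor 7th

Bbmaj7 has A as its 7th, and C9 (C dominant ninth) has G as its 5th.
7 letter names make it a seventh; at 10 semitones (a half step narrower than major) the quality is minor.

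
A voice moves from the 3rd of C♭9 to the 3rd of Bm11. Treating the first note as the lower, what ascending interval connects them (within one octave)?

major 7th

C♭9 has E♭ as its 3rd, and Bm11 has D as its 3rd.
Counting 7 letters and 11 half steps from E♭ gives a major seventh.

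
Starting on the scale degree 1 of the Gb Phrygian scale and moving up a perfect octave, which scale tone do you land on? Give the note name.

The scale is Gb Abb Bbb Cb Db Ebb Fb.
The scale degree 1 is Gb; a perfect octave above that is Gb — scale degree 1.

Gb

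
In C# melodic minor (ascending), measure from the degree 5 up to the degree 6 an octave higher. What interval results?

Spelling C# melodic minor (ascending): C# D# E F# G# A# B#.
So we need the interval from G# up to A#.
G# up to A# spans 9 letter names and 14 semitones — a major ninth.

M9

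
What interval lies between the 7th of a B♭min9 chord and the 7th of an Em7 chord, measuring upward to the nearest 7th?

B♭min9 has A♭ as its 7th, and Em7 has D as its 7th.
A♭ up to D is 6 semitones, a half step wider than a perfect fourth, so the interval is augmented.

augmented fourth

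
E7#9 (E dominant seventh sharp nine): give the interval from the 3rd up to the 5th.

minor 3rd

The chord tones of E7#9 are E–G#–B–D–F##.
So we need the interval from G# up to B.
G# up to B is 3 semitones, a half step narrower than a major third, so the interval is minor.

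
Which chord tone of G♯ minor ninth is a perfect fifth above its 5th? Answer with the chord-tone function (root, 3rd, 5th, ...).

9th

Spelling the chord: G♯, B, D♯, F♯, A♯.
The 5th is D♯. A perfect fifth above D♯ is A♯.
A♯ is the chord's 9th.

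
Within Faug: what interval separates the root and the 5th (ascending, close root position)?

F+: F-A-C#.
The root is F and the 5th is C#.
F up to C# is 8 semitones, a half step wider than a perfect fifth, so the interval is augmented.

augmented fifth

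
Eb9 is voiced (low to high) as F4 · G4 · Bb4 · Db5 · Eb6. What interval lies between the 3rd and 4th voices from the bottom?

Those voices are Bb4 and Db5.
3 letter names make it a third; at 3 semitones (a half step narrower than major) the quality is minor.

minor 3rd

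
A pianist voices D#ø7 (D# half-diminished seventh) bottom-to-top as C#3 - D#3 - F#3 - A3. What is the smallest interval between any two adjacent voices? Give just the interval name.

Adjacent intervals: C#3→D#3 = major second; D#3→F#3 = minor third; F#3→A3 = minor third.
The smallest is C#3 to D#3, a major second (2 semitones).

major 2nd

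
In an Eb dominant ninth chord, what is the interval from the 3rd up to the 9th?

The chord tones of Eb9 are Eb, G, Bb, Db, F.
The 3rd is G and the 9th is F.
From G to F: 10 semitones over a seventh = minor.

minor 7th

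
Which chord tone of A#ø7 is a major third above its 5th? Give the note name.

G#

A#ø7 (A# half-diminished seventh): A#–C#–E–G#.
The 5th is E. A major third above E is G#.
G# is the chord's 7th.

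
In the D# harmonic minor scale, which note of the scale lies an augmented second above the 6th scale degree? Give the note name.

The scale is D# E# F# G# A# B C##.
The 6th scale degree is B; an augmented second above that is C## — scale degree 7.

C##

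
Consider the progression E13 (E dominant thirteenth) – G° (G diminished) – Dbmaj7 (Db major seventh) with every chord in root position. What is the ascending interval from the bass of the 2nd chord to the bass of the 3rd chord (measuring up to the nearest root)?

diminished 5th

The roots are G and Db.
G up to Db is 6 semitones, a half step narrower than a perfect fifth, so the interval is diminished.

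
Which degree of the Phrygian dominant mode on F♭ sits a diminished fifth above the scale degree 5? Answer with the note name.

The scale is F♭ G𝄫 A♭ B𝄫 C♭ D𝄫 E𝄫.
The scale degree 5 is C♭; a diminished fifth above that is G𝄫 — scale degree 2.

Gbb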